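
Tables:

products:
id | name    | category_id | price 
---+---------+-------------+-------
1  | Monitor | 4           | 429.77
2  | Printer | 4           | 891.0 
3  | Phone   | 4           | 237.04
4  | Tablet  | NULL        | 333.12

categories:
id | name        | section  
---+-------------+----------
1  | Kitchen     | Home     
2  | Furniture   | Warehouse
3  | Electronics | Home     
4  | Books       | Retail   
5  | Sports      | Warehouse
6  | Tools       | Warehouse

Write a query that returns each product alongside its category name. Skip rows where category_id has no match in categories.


INNER JOIN keeps only products rows whose category_id matches an id in categories. Walk through each product:
  - product 1 (Monitor): category_id=4 -> matches Books
  - product 2 (Printer): category_id=4 -> matches Books
  - product 3 (Phone): category_id=4 -> matches Books
  - product 4 (Tablet): category_id=NULL, no match -> dropped
So 1 of 4 rows is dropped.

SQL:
SELECT a.name, b.name AS category
FROM products a
INNER JOIN categories b ON a.category_id = b.id

Result:
name    | category
--------+---------
Monitor | Books   
Printer | Books   
Phone   | Books   


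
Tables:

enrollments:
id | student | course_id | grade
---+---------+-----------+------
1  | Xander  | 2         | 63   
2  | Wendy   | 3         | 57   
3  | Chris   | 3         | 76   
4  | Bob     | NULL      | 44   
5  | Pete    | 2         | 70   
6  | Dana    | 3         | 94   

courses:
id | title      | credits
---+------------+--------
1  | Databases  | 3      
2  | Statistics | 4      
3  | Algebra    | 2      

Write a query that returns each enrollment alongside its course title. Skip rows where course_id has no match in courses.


INNER JOIN keeps only enrollments rows whose course_id matches an id in courses. Walk through each enrollment:
  - enrollment 1 (Xander): course_id=2 -> matches Statistics
  - enrollment 2 (Wendy): course_id=3 -> matches Algebra
  - enrollment 3 (Chris): course_id=3 -> matches Algebra
  - enrollment 4 (Bob): course_id=NULL, no match -> dropped
  - enrollment 5 (Pete): course_id=2 -> matches Statistics
  - enrollment 6 (Dana): course_id=3 -> matches Algebra
So 1 of 6 rows is dropped.

SQL:
SELECT a.student, b.title AS course
FROM enrollments a
INNER JOIN courses b ON a.course_id = b.id

Result:
student | course    
--------+-----------
Xander  | Statistics
Wendy   | Algebra   
Chris   | Algebra   
Pete    | Statistics
Dana    | Algebra   


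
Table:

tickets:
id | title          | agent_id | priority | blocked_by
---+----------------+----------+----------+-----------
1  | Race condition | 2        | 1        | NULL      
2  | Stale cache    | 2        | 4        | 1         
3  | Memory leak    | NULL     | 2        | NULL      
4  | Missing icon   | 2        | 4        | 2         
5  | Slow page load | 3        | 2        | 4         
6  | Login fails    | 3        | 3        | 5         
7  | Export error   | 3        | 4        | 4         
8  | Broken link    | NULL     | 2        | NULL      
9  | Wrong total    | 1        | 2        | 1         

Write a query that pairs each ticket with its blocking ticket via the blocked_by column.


This is a self-join: tickets is joined to a second copy of itself, matching each row's blocked_by to another row's id. Use LEFT JOIN so rows with blocked_by=NULL are kept.
  - ticket 1 (Race condition): blocked_by=NULL -> NULL
  - ticket 2 (Stale cache): blocked_by=1 -> Race condition
  - ticket 3 (Memory leak): blocked_by=NULL -> NULL
  - ticket 4 (Missing icon): blocked_by=2 -> Stale cache
  - ticket 5 (Slow page load): blocked_by=4 -> Missing icon
  - ticket 6 (Login fails): blocked_by=5 -> Slow page load
  - ticket 7 (Export error): blocked_by=4 -> Missing icon
  - ticket 8 (Broken link): blocked_by=NULL -> NULL
  - ticket 9 (Wrong total): blocked_by=1 -> Race condition

SQL:
SELECT a.title AS item, b.title AS blocked_by
FROM tickets a
LEFT JOIN tickets b ON a.blocked_by = b.id

Result:
item           | blocked_by    
---------------+---------------
Race condition | NULL          
Stale cache    | Race condition
Memory leak    | NULL          
Missing icon   | Stale cache   
Slow page load | Missing icon  
Login fails    | Slow page load
Export error   | Missing icon  
Broken link    | NULL          
Wrong total    | Race condition


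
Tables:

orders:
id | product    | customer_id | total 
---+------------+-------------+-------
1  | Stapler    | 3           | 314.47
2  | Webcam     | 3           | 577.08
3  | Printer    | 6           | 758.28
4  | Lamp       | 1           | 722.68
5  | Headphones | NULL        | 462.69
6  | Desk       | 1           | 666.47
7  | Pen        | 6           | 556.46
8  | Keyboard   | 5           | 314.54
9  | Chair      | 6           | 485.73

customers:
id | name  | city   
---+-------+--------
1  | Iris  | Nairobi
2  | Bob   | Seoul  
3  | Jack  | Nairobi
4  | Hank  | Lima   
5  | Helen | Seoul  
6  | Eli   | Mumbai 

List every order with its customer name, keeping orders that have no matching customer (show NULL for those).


LEFT JOIN keeps every row from orders (the left table); where customer_id has no match in customers, the customer columns become NULL. Walk through each order:
  - order 1 (Stapler): customer_id=3 -> matches Jack
  - order 2 (Webcam): customer_id=3 -> matches Jack
  - order 3 (Printer): customer_id=6 -> matches Eli
  - order 4 (Lamp): customer_id=1 -> matches Iris
  - order 5 (Headphones): customer_id=NULL, no match -> kept with NULL
  - order 6 (Desk): customer_id=1 -> matches Iris
  - order 7 (Pen): customer_id=6 -> matches Eli
  - order 8 (Keyboard): customer_id=5 -> matches Helen
  - order 9 (Chair): customer_id=6 -> matches Eli
All 9 rows appear; 1 has NULL customer.

SQL:
SELECT a.product, b.name AS customer
FROM orders a
LEFT JOIN customers b ON a.customer_id = b.id

Result:
product    | customer
-----------+---------
Stapler    | Jack    
Webcam     | Jack    
Printer    | Eli     
Lamp       | Iris    
Headphones | NULL    
Desk       | Iris    
Pen        | Eli     
Keyboard   | Helen   
Chair      | Eli     


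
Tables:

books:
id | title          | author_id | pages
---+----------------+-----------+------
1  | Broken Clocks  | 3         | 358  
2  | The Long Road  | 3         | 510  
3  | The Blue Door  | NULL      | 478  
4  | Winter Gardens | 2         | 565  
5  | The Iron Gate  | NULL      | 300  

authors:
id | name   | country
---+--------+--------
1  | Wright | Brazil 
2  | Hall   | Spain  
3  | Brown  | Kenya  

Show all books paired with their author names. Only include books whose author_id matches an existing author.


INNER JOIN keeps only books rows whose author_id matches an id in authors. Walk through each book:
  - book 1 (Broken Clocks): author_id=3 -> matches Brown
  - book 2 (The Long Road): author_id=3 -> matches Brown
  - book 3 (The Blue Door): author_id=NULL, no match -> dropped
  - book 4 (Winter Gardens): author_id=2 -> matches Hall
  - book 5 (The Iron Gate): author_id=NULL, no match -> dropped
So 2 of 5 rows are dropped.

SQL:
SELECT a.title, b.name AS author
FROM books a
INNER JOIN authors b ON a.author_id = b.id

Result:
title          | author
---------------+-------
Broken Clocks  | Brown 
The Long Road  | Brown 
Winter Gardens | Hall  


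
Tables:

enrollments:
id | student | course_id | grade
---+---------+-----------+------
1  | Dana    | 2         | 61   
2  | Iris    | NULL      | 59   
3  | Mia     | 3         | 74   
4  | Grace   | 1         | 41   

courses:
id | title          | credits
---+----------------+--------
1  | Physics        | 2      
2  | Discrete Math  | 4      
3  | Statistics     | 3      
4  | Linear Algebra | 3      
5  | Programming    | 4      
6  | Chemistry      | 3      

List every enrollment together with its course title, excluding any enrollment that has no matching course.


INNER JOIN keeps only enrollments rows whose course_id matches an id in courses. Walk through each enrollment:
  - enrollment 1 (Dana): course_id=2 -> matches Discrete Math
  - enrollment 2 (Iris): course_id=NULL, no match -> dropped
  - enrollment 3 (Mia): course_id=3 -> matches Statistics
  - enrollment 4 (Grace): course_id=1 -> matches Physics
So 1 of 4 rows is dropped.

SQL:
SELECT a.student, b.title AS course
FROM enrollments a
INNER JOIN courses b ON a.course_id = b.id

Result:
student | course       
--------+--------------
Dana    | Discrete Math
Mia     | Statistics   
Grace   | Physics      


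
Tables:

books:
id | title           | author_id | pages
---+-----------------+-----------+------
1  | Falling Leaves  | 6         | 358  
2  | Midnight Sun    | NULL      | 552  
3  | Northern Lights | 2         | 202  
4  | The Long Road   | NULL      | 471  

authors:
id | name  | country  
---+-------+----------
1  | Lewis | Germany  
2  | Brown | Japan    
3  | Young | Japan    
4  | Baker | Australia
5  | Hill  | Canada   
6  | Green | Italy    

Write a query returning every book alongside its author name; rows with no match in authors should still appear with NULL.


LEFT JOIN keeps every row from books (the left table); where author_id has no match in authors, the author columns become NULL. Walk through each book:
  - book 1 (Falling Leaves): author_id=6 -> matches Green
  - book 2 (Midnight Sun): author_id=NULL, no match -> kept with NULL
  - book 3 (Northern Lights): author_id=2 -> matches Brown
  - book 4 (The Long Road): author_id=NULL, no match -> kept with NULL
All 4 rows appear; 2 have NULL author.

SQL:
SELECT a.title, b.name AS author
FROM books a
LEFT JOIN authors b ON a.author_id = b.id

Result:
title           | author
----------------+-------
Falling Leaves  | Green 
Midnight Sun    | NULL  
Northern Lights | Brown 
The Long Road   | NULL  


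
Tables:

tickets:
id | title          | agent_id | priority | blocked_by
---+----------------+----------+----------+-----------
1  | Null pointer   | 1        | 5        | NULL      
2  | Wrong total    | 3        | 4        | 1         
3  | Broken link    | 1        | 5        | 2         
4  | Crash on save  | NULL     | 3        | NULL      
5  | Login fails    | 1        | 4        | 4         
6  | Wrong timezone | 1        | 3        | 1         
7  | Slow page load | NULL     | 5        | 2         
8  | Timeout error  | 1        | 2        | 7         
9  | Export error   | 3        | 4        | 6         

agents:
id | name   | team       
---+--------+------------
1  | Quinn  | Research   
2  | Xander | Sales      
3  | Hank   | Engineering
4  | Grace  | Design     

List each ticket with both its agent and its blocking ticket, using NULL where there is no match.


Two LEFT JOINs from the same base table tickets: one to agents via agent_id, one to tickets itself via blocked_by. Both are LEFT so every ticket is preserved.
Match against agents:
  - ticket 1 (Null pointer): agent_id=1 -> matches Quinn
  - ticket 2 (Wrong total): agent_id=3 -> matches Hank
  - ticket 3 (Broken link): agent_id=1 -> matches Quinn
  - ticket 4 (Crash on save): agent_id=NULL, no match -> kept with NULL
  - ticket 5 (Login fails): agent_id=1 -> matches Quinn
  - ticket 6 (Wrong timezone): agent_id=1 -> matches Quinn
  - ticket 7 (Slow page load): agent_id=NULL, no match -> kept with NULL
  - ticket 8 (Timeout error): agent_id=1 -> matches Quinn
  - ticket 9 (Export error): agent_id=3 -> matches Hank
Match against tickets (self):
  - ticket 1 (Null pointer): blocked_by=NULL -> NULL
  - ticket 2 (Wrong total): blocked_by=1 -> Null pointer
  - ticket 3 (Broken link): blocked_by=2 -> Wrong total
  - ticket 4 (Crash on save): blocked_by=NULL -> NULL
  - ticket 5 (Login fails): blocked_by=4 -> Crash on save
  - ticket 6 (Wrong timezone): blocked_by=1 -> Null pointer
  - ticket 7 (Slow page load): blocked_by=2 -> Wrong total
  - ticket 8 (Timeout error): blocked_by=7 -> Slow page load
  - ticket 9 (Export error): blocked_by=6 -> Wrong timezone

SQL:
SELECT a.title, b.name AS agent, c.title AS blocked_by
FROM tickets a
LEFT JOIN agents b ON a.agent_id = b.id
LEFT JOIN tickets c ON a.blocked_by = c.id

Result:
title          | agent | blocked_by    
---------------+-------+---------------
Null pointer   | Quinn | NULL          
Wrong total    | Hank  | Null pointer  
Broken link    | Quinn | Wrong total   
Crash on save  | NULL  | NULL          
Login fails    | Quinn | Crash on save 
Wrong timezone | Quinn | Null pointer  
Slow page load | NULL  | Wrong total   
Timeout error  | Quinn | Slow page load
Export error   | Hank  | Wrong timezone


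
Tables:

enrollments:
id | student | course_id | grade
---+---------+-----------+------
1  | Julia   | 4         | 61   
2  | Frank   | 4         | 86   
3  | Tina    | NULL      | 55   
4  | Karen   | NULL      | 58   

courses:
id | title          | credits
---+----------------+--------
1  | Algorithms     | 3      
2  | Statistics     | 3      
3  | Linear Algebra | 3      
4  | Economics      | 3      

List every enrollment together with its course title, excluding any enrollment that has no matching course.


INNER JOIN keeps only enrollments rows whose course_id matches an id in courses. Walk through each enrollment:
  - enrollment 1 (Julia): course_id=4 -> matches Economics
  - enrollment 2 (Frank): course_id=4 -> matches Economics
  - enrollment 3 (Tina): course_id=NULL, no match -> dropped
  - enrollment 4 (Karen): course_id=NULL, no match -> dropped
So 2 of 4 rows are dropped.

SQL:
SELECT a.student, b.title AS course
FROM enrollments a
INNER JOIN courses b ON a.course_id = b.id

Result:
student | course   
--------+----------
Julia   | Economics
Frank   | Economics


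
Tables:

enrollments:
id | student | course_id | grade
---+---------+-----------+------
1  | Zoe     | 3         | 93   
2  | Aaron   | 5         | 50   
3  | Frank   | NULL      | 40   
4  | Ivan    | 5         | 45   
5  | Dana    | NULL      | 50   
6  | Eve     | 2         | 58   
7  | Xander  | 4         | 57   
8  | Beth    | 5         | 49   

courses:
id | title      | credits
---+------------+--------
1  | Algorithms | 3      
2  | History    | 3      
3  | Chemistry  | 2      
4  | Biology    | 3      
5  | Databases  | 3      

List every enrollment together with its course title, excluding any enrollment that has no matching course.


INNER JOIN keeps only enrollments rows whose course_id matches an id in courses. Walk through each enrollment:
  - enrollment 1 (Zoe): course_id=3 -> matches Chemistry
  - enrollment 2 (Aaron): course_id=5 -> matches Databases
  - enrollment 3 (Frank): course_id=NULL, no match -> dropped
  - enrollment 4 (Ivan): course_id=5 -> matches Databases
  - enrollment 5 (Dana): course_id=NULL, no match -> dropped
  - enrollment 6 (Eve): course_id=2 -> matches History
  - enrollment 7 (Xander): course_id=4 -> matches Biology
  - enrollment 8 (Beth): course_id=5 -> matches Databases
So 2 of 8 rows are dropped.

SQL:
SELECT a.student, b.title AS course
FROM enrollments a
INNER JOIN courses b ON a.course_id = b.id

Result:
student | course   
--------+----------
Zoe     | Chemistry
Aaron   | Databases
Ivan    | Databases
Eve     | History  
Xander  | Biology  
Beth    | Databases


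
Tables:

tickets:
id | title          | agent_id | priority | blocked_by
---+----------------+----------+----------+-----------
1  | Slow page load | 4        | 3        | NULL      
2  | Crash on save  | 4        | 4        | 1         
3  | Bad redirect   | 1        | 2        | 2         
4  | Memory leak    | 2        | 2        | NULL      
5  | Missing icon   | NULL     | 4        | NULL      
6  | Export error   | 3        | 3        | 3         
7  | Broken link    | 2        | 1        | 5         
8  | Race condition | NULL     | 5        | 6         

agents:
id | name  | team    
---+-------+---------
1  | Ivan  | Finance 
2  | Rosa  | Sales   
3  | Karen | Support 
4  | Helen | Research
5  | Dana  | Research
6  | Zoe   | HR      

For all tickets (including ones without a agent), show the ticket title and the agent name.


LEFT JOIN keeps every row from tickets (the left table); where agent_id has no match in agents, the agent columns become NULL. Walk through each ticket:
  - ticket 1 (Slow page load): agent_id=4 -> matches Helen
  - ticket 2 (Crash on save): agent_id=4 -> matches Helen
  - ticket 3 (Bad redirect): agent_id=1 -> matches Ivan
  - ticket 4 (Memory leak): agent_id=2 -> matches Rosa
  - ticket 5 (Missing icon): agent_id=NULL, no match -> kept with NULL
  - ticket 6 (Export error): agent_id=3 -> matches Karen
  - ticket 7 (Broken link): agent_id=2 -> matches Rosa
  - ticket 8 (Race condition): agent_id=NULL, no match -> kept with NULL
All 8 rows appear; 2 have NULL agent.

SQL:
SELECT a.title, b.name AS agent
FROM tickets a
LEFT JOIN agents b ON a.agent_id = b.id

Result:
title          | agent
---------------+------
Slow page load | Helen
Crash on save  | Helen
Bad redirect   | Ivan 
Memory leak    | Rosa 
Missing icon   | NULL 
Export error   | Karen
Broken link    | Rosa 
Race condition | NULL 


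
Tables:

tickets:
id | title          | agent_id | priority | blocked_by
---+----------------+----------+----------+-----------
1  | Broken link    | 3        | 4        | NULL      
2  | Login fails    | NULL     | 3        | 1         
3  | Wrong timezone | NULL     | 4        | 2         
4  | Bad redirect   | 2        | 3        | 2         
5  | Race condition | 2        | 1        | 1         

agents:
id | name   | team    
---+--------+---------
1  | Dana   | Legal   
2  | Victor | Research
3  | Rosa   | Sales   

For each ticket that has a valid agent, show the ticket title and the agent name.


INNER JOIN keeps only tickets rows whose agent_id matches an id in agents. Walk through each ticket:
  - ticket 1 (Broken link): agent_id=3 -> matches Rosa
  - ticket 2 (Login fails): agent_id=NULL, no match -> dropped
  - ticket 3 (Wrong timezone): agent_id=NULL, no match -> dropped
  - ticket 4 (Bad redirect): agent_id=2 -> matches Victor
  - ticket 5 (Race condition): agent_id=2 -> matches Victor
So 2 of 5 rows are dropped.

SQL:
SELECT a.title, b.name AS agent
FROM tickets a
INNER JOIN agents b ON a.agent_id = b.id

Result:
title          | agent 
---------------+-------
Broken link    | Rosa  
Bad redirect   | Victor
Race condition | Victor


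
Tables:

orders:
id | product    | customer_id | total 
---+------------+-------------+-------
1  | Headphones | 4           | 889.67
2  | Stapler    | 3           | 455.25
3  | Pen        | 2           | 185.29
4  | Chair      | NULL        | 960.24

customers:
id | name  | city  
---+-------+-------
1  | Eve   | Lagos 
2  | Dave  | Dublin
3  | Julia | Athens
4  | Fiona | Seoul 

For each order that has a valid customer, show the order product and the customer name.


INNER JOIN keeps only orders rows whose customer_id matches an id in customers. Walk through each order:
  - order 1 (Headphones): customer_id=4 -> matches Fiona
  - order 2 (Stapler): customer_id=3 -> matches Julia
  - order 3 (Pen): customer_id=2 -> matches Dave
  - order 4 (Chair): customer_id=NULL, no match -> dropped
So 1 of 4 rows is dropped.

SQL:
SELECT a.product, b.name AS customer
FROM orders a
INNER JOIN customers b ON a.customer_id = b.id

Result:
product    | customer
-----------+---------
Headphones | Fiona   
Stapler    | Julia   
Pen        | Dave    


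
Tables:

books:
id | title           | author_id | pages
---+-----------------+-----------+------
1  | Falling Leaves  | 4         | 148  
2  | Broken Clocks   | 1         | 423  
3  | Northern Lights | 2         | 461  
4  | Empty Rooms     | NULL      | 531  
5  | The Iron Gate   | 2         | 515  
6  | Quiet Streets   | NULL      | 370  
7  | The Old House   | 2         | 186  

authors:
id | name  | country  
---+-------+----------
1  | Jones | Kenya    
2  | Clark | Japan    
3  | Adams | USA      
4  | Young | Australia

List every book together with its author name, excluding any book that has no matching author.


INNER JOIN keeps only books rows whose author_id matches an id in authors. Walk through each book:
  - book 1 (Falling Leaves): author_id=4 -> matches Young
  - book 2 (Broken Clocks): author_id=1 -> matches Jones
  - book 3 (Northern Lights): author_id=2 -> matches Clark
  - book 4 (Empty Rooms): author_id=NULL, no match -> dropped
  - book 5 (The Iron Gate): author_id=2 -> matches Clark
  - book 6 (Quiet Streets): author_id=NULL, no match -> dropped
  - book 7 (The Old House): author_id=2 -> matches Clark
So 2 of 7 rows are dropped.

SQL:
SELECT a.title, b.name AS author
FROM books a
INNER JOIN authors b ON a.author_id = b.id

Result:
title           | author
----------------+-------
Falling Leaves  | Young 
Broken Clocks   | Jones 
Northern Lights | Clark 
The Iron Gate   | Clark 
The Old House   | Clark 


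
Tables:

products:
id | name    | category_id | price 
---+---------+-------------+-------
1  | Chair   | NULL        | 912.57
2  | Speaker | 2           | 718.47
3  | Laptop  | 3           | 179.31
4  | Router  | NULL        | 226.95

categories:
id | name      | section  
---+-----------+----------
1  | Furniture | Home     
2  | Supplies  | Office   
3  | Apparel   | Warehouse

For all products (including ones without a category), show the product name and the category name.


LEFT JOIN keeps every row from products (the left table); where category_id has no match in categories, the category columns become NULL. Walk through each product:
  - product 1 (Chair): category_id=NULL, no match -> kept with NULL
  - product 2 (Speaker): category_id=2 -> matches Supplies
  - product 3 (Laptop): category_id=3 -> matches Apparel
  - product 4 (Router): category_id=NULL, no match -> kept with NULL
All 4 rows appear; 2 have NULL category.

SQL:
SELECT a.name, b.name AS category
FROM products a
LEFT JOIN categories b ON a.category_id = b.id

Result:
name    | category
--------+---------
Chair   | NULL    
Speaker | Supplies
Laptop  | Apparel 
Router  | NULL    


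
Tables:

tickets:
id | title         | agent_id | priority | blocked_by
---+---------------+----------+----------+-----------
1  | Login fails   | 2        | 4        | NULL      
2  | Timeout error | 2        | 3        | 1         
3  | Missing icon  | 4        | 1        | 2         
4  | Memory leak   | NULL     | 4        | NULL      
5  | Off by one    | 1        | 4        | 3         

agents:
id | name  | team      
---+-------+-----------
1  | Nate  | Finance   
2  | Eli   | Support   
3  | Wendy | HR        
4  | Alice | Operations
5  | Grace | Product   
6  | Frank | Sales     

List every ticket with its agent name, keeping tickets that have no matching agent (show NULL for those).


LEFT JOIN keeps every row from tickets (the left table); where agent_id has no match in agents, the agent columns become NULL. Walk through each ticket:
  - ticket 1 (Login fails): agent_id=2 -> matches Eli
  - ticket 2 (Timeout error): agent_id=2 -> matches Eli
  - ticket 3 (Missing icon): agent_id=4 -> matches Alice
  - ticket 4 (Memory leak): agent_id=NULL, no match -> kept with NULL
  - ticket 5 (Off by one): agent_id=1 -> matches Nate
All 5 rows appear; 1 has NULL agent.

SQL:
SELECT a.title, b.name AS agent
FROM tickets a
LEFT JOIN agents b ON a.agent_id = b.id

Result:
title         | agent
--------------+------
Login fails   | Eli  
Timeout error | Eli  
Missing icon  | Alice
Memory leak   | NULL 
Off by one    | Nate 


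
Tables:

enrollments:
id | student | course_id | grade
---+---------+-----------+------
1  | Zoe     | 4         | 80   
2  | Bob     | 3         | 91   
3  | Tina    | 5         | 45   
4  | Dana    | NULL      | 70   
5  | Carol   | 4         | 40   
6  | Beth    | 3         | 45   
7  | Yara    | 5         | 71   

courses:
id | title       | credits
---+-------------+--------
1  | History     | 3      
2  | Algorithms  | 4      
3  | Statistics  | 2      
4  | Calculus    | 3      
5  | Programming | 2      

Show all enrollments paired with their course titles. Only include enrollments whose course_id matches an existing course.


INNER JOIN keeps only enrollments rows whose course_id matches an id in courses. Walk through each enrollment:
  - enrollment 1 (Zoe): course_id=4 -> matches Calculus
  - enrollment 2 (Bob): course_id=3 -> matches Statistics
  - enrollment 3 (Tina): course_id=5 -> matches Programming
  - enrollment 4 (Dana): course_id=NULL, no match -> dropped
  - enrollment 5 (Carol): course_id=4 -> matches Calculus
  - enrollment 6 (Beth): course_id=3 -> matches Statistics
  - enrollment 7 (Yara): course_id=5 -> matches Programming
So 1 of 7 rows is dropped.

SQL:
SELECT a.student, b.title AS course
FROM enrollments a
INNER JOIN courses b ON a.course_id = b.id

Result:
student | course     
--------+------------
Zoe     | Calculus   
Bob     | Statistics 
Tina    | Programming
Carol   | Calculus   
Beth    | Statistics 
Yara    | Programming


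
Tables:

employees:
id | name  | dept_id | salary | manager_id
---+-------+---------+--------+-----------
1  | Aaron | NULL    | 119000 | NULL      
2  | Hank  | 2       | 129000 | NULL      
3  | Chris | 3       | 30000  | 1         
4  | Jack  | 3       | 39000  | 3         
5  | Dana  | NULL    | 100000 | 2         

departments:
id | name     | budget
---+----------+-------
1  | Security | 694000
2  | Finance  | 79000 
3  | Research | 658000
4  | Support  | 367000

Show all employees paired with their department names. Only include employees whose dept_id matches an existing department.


INNER JOIN keeps only employees rows whose dept_id matches an id in departments. Walk through each employee:
  - employee 1 (Aaron): dept_id=NULL, no match -> dropped
  - employee 2 (Hank): dept_id=2 -> matches Finance
  - employee 3 (Chris): dept_id=3 -> matches Research
  - employee 4 (Jack): dept_id=3 -> matches Research
  - employee 5 (Dana): dept_id=NULL, no match -> dropped
So 2 of 5 rows are dropped.

SQL:
SELECT a.name, b.name AS department
FROM employees a
INNER JOIN departments b ON a.dept_id = b.id

Result:
name  | department
------+-----------
Hank  | Finance   
Chris | Research  
Jack  | Research  


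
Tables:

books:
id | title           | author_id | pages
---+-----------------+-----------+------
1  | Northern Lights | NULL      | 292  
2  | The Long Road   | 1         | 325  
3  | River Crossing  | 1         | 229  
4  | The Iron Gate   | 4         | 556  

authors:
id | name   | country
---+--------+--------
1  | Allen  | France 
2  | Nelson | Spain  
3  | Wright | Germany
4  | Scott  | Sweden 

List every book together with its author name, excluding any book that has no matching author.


INNER JOIN keeps only books rows whose author_id matches an id in authors. Walk through each book:
  - book 1 (Northern Lights): author_id=NULL, no match -> dropped
  - book 2 (The Long Road): author_id=1 -> matches Allen
  - book 3 (River Crossing): author_id=1 -> matches Allen
  - book 4 (The Iron Gate): author_id=4 -> matches Scott
So 1 of 4 rows is dropped.

SQL:
SELECT a.title, b.name AS author
FROM books a
INNER JOIN authors b ON a.author_id = b.id

Result:
title          | author
---------------+-------
The Long Road  | Allen 
River Crossing | Allen 
The Iron Gate  | Scott 


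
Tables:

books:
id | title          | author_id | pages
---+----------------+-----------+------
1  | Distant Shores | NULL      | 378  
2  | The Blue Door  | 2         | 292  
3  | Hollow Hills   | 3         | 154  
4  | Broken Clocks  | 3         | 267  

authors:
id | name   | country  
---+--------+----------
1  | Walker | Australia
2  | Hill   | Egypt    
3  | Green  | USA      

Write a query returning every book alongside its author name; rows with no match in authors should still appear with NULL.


LEFT JOIN keeps every row from books (the left table); where author_id has no match in authors, the author columns become NULL. Walk through each book:
  - book 1 (Distant Shores): author_id=NULL, no match -> kept with NULL
  - book 2 (The Blue Door): author_id=2 -> matches Hill
  - book 3 (Hollow Hills): author_id=3 -> matches Green
  - book 4 (Broken Clocks): author_id=3 -> matches Green
All 4 rows appear; 1 has NULL author.

SQL:
SELECT a.title, b.name AS author
FROM books a
LEFT JOIN authors b ON a.author_id = b.id

Result:
title          | author
---------------+-------
Distant Shores | NULL  
The Blue Door  | Hill  
Hollow Hills   | Green 
Broken Clocks  | Green 


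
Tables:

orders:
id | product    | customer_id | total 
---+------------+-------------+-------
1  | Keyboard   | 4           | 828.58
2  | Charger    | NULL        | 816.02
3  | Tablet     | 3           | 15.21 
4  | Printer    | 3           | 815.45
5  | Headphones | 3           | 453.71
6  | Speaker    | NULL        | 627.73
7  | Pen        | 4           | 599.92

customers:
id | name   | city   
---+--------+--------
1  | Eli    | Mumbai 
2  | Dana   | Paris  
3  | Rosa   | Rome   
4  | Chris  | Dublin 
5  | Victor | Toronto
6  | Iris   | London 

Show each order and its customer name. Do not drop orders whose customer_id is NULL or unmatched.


LEFT JOIN keeps every row from orders (the left table); where customer_id has no match in customers, the customer columns become NULL. Walk through each order:
  - order 1 (Keyboard): customer_id=4 -> matches Chris
  - order 2 (Charger): customer_id=NULL, no match -> kept with NULL
  - order 3 (Tablet): customer_id=3 -> matches Rosa
  - order 4 (Printer): customer_id=3 -> matches Rosa
  - order 5 (Headphones): customer_id=3 -> matches Rosa
  - order 6 (Speaker): customer_id=NULL, no match -> kept with NULL
  - order 7 (Pen): customer_id=4 -> matches Chris
All 7 rows appear; 2 have NULL customer.

SQL:
SELECT a.product, b.name AS customer
FROM orders a
LEFT JOIN customers b ON a.customer_id = b.id

Result:
product    | customer
-----------+---------
Keyboard   | Chris   
Charger    | NULL    
Tablet     | Rosa    
Printer    | Rosa    
Headphones | Rosa    
Speaker    | NULL    
Pen        | Chris   


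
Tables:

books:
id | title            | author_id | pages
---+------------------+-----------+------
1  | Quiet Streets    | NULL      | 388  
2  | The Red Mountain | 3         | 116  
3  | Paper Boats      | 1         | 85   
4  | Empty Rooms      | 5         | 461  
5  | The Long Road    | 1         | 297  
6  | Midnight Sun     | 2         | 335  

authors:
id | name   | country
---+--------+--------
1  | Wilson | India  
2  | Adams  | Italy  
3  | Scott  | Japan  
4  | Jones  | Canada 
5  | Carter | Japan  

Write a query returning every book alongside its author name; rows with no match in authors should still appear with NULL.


LEFT JOIN keeps every row from books (the left table); where author_id has no match in authors, the author columns become NULL. Walk through each book:
  - book 1 (Quiet Streets): author_id=NULL, no match -> kept with NULL
  - book 2 (The Red Mountain): author_id=3 -> matches Scott
  - book 3 (Paper Boats): author_id=1 -> matches Wilson
  - book 4 (Empty Rooms): author_id=5 -> matches Carter
  - book 5 (The Long Road): author_id=1 -> matches Wilson
  - book 6 (Midnight Sun): author_id=2 -> matches Adams
All 6 rows appear; 1 has NULL author.

SQL:
SELECT a.title, b.name AS author
FROM books a
LEFT JOIN authors b ON a.author_id = b.id

Result:
title            | author
-----------------+-------
Quiet Streets    | NULL  
The Red Mountain | Scott 
Paper Boats      | Wilson
Empty Rooms      | Carter
The Long Road    | Wilson
Midnight Sun     | Adams 


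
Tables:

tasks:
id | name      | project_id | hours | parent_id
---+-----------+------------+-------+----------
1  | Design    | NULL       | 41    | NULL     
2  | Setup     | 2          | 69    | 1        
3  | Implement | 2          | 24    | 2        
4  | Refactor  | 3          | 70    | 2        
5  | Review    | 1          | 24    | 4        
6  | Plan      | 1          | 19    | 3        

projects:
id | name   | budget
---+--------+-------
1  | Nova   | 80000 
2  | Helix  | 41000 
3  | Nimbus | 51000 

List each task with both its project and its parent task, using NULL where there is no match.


Two LEFT JOINs from the same base table tasks: one to projects via project_id, one to tasks itself via parent_id. Both are LEFT so every task is preserved.
Match against projects:
  - task 1 (Design): project_id=NULL, no match -> kept with NULL
  - task 2 (Setup): project_id=2 -> matches Helix
  - task 3 (Implement): project_id=2 -> matches Helix
  - task 4 (Refactor): project_id=3 -> matches Nimbus
  - task 5 (Review): project_id=1 -> matches Nova
  - task 6 (Plan): project_id=1 -> matches Nova
Match against tasks (self):
  - task 1 (Design): parent_id=NULL -> NULL
  - task 2 (Setup): parent_id=1 -> Design
  - task 3 (Implement): parent_id=2 -> Setup
  - task 4 (Refactor): parent_id=2 -> Setup
  - task 5 (Review): parent_id=4 -> Refactor
  - task 6 (Plan): parent_id=3 -> Implement

SQL:
SELECT a.name, b.name AS project, c.name AS parent
FROM tasks a
LEFT JOIN projects b ON a.project_id = b.id
LEFT JOIN tasks c ON a.parent_id = c.id

Result:
name      | project | parent   
----------+---------+----------
Design    | NULL    | NULL     
Setup     | Helix   | Design   
Implement | Helix   | Setup    
Refactor  | Nimbus  | Setup    
Review    | Nova    | Refactor 
Plan      | Nova    | Implement


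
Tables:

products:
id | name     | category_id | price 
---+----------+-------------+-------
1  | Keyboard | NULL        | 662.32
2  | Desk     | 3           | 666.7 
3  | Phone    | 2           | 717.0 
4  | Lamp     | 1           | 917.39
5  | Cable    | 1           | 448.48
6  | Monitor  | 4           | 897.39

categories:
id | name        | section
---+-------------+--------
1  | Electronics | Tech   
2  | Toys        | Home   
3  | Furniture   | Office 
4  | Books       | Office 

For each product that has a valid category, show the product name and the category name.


INNER JOIN keeps only products rows whose category_id matches an id in categories. Walk through each product:
  - product 1 (Keyboard): category_id=NULL, no match -> dropped
  - product 2 (Desk): category_id=3 -> matches Furniture
  - product 3 (Phone): category_id=2 -> matches Toys
  - product 4 (Lamp): category_id=1 -> matches Electronics
  - product 5 (Cable): category_id=1 -> matches Electronics
  - product 6 (Monitor): category_id=4 -> matches Books
So 1 of 6 rows is dropped.

SQL:
SELECT a.name, b.name AS category
FROM products a
INNER JOIN categories b ON a.category_id = b.id

Result:
name    | category   
--------+------------
Desk    | Furniture  
Phone   | Toys       
Lamp    | Electronics
Cable   | Electronics
Monitor | Books      


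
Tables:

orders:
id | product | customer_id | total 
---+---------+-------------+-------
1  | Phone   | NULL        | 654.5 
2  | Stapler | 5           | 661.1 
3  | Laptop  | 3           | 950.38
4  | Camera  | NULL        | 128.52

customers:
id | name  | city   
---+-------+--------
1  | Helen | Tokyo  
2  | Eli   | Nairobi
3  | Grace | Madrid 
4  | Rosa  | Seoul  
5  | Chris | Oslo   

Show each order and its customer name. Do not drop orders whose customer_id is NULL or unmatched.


LEFT JOIN keeps every row from orders (the left table); where customer_id has no match in customers, the customer columns become NULL. Walk through each order:
  - order 1 (Phone): customer_id=NULL, no match -> kept with NULL
  - order 2 (Stapler): customer_id=5 -> matches Chris
  - order 3 (Laptop): customer_id=3 -> matches Grace
  - order 4 (Camera): customer_id=NULL, no match -> kept with NULL
All 4 rows appear; 2 have NULL customer.

SQL:
SELECT a.product, b.name AS customer
FROM orders a
LEFT JOIN customers b ON a.customer_id = b.id

Result:
product | customer
--------+---------
Phone   | NULL    
Stapler | Chris   
Laptop  | Grace   
Camera  | NULL    


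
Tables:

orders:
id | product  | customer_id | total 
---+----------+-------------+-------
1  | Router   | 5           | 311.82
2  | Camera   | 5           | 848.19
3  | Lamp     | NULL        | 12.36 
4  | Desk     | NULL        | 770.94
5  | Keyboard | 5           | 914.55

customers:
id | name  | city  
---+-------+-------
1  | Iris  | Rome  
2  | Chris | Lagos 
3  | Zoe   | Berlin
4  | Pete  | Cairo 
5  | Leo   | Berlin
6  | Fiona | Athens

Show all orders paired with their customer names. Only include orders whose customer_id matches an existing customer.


INNER JOIN keeps only orders rows whose customer_id matches an id in customers. Walk through each order:
  - order 1 (Router): customer_id=5 -> matches Leo
  - order 2 (Camera): customer_id=5 -> matches Leo
  - order 3 (Lamp): customer_id=NULL, no match -> dropped
  - order 4 (Desk): customer_id=NULL, no match -> dropped
  - order 5 (Keyboard): customer_id=5 -> matches Leo
So 2 of 5 rows are dropped.

SQL:
SELECT a.product, b.name AS customer
FROM orders a
INNER JOIN customers b ON a.customer_id = b.id

Result:
product  | customer
---------+---------
Router   | Leo     
Camera   | Leo     
Keyboard | Leo     


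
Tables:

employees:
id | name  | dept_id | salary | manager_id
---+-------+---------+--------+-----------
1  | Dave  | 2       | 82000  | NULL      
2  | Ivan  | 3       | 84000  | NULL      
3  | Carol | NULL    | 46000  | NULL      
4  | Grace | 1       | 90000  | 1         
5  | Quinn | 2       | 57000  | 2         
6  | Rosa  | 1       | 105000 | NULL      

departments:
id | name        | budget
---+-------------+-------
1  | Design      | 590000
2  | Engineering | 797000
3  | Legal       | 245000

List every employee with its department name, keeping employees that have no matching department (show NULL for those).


LEFT JOIN keeps every row from employees (the left table); where dept_id has no match in departments, the department columns become NULL. Walk through each employee:
  - employee 1 (Dave): dept_id=2 -> matches Engineering
  - employee 2 (Ivan): dept_id=3 -> matches Legal
  - employee 3 (Carol): dept_id=NULL, no match -> kept with NULL
  - employee 4 (Grace): dept_id=1 -> matches Design
  - employee 5 (Quinn): dept_id=2 -> matches Engineering
  - employee 6 (Rosa): dept_id=1 -> matches Design
All 6 rows appear; 1 has NULL department.

SQL:
SELECT a.name, b.name AS department
FROM employees a
LEFT JOIN departments b ON a.dept_id = b.id

Result:
name  | department 
------+------------
Dave  | Engineering
Ivan  | Legal      
Carol | NULL       
Grace | Design     
Quinn | Engineering
Rosa  | Design     


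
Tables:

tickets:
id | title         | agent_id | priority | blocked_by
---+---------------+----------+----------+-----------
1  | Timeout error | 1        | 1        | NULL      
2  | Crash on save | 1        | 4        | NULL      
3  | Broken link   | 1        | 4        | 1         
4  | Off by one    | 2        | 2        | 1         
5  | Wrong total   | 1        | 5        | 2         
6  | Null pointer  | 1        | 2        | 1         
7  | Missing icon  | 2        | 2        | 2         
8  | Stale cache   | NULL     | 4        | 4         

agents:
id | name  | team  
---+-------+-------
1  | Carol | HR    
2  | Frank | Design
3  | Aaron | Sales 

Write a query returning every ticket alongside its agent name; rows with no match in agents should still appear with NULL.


LEFT JOIN keeps every row from tickets (the left table); where agent_id has no match in agents, the agent columns become NULL. Walk through each ticket:
  - ticket 1 (Timeout error): agent_id=1 -> matches Carol
  - ticket 2 (Crash on save): agent_id=1 -> matches Carol
  - ticket 3 (Broken link): agent_id=1 -> matches Carol
  - ticket 4 (Off by one): agent_id=2 -> matches Frank
  - ticket 5 (Wrong total): agent_id=1 -> matches Carol
  - ticket 6 (Null pointer): agent_id=1 -> matches Carol
  - ticket 7 (Missing icon): agent_id=2 -> matches Frank
  - ticket 8 (Stale cache): agent_id=NULL, no match -> kept with NULL
All 8 rows appear; 1 has NULL agent.

SQL:
SELECT a.title, b.name AS agent
FROM tickets a
LEFT JOIN agents b ON a.agent_id = b.id

Result:
title         | agent
--------------+------
Timeout error | Carol
Crash on save | Carol
Broken link   | Carol
Off by one    | Frank
Wrong total   | Carol
Null pointer  | Carol
Missing icon  | Frank
Stale cache   | NULL 


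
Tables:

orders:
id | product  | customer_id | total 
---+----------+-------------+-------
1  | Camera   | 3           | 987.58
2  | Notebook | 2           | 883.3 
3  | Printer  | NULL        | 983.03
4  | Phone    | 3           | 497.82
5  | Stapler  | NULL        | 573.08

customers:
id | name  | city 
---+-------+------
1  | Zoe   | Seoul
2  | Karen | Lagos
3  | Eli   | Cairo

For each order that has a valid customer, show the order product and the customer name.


INNER JOIN keeps only orders rows whose customer_id matches an id in customers. Walk through each order:
  - order 1 (Camera): customer_id=3 -> matches Eli
  - order 2 (Notebook): customer_id=2 -> matches Karen
  - order 3 (Printer): customer_id=NULL, no match -> dropped
  - order 4 (Phone): customer_id=3 -> matches Eli
  - order 5 (Stapler): customer_id=NULL, no match -> dropped
So 2 of 5 rows are dropped.

SQL:
SELECT a.product, b.name AS customer
FROM orders a
INNER JOIN customers b ON a.customer_id = b.id

Result:
product  | customer
---------+---------
Camera   | Eli     
Notebook | Karen   
Phone    | Eli     
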